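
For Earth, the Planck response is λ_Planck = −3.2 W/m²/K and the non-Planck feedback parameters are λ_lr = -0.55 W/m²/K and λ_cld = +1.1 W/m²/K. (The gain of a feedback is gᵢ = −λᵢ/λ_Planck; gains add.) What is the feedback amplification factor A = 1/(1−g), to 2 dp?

1.21

Convert to gains: g_lr = -0.55/3.2 = -0.1719; g_cld = 1.1/3.2 = 0.3438.
Total gain g = 0.1719.
A = 1/(1 − 0.1719) = 1.21.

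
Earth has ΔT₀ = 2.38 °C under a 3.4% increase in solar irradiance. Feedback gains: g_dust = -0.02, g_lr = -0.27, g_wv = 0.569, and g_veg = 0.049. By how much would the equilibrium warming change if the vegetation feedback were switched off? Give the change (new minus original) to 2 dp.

-0.24 °C

Original: g = 0.328, ΔT = 2.38/(1−0.328) = 3.5417 °C.
Without vegetation: g' = 0.279, ΔT' = 2.38/(1−0.279) = 3.3010 °C.
Change = 3.3010 − 3.5417 = -0.24 °C.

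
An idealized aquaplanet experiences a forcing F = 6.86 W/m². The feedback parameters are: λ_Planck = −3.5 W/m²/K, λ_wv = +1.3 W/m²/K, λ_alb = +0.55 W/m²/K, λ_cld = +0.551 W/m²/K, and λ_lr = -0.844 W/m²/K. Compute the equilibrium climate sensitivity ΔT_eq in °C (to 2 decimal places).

Net feedback parameter λ = (−3.5) + (+1.3) + (+0.55) + (+0.551) + (-0.844) = -1.943 W/m²/K.
ΔT = −F/λ = −6.86/(-1.943) = 3.53 °C.

3.53 °C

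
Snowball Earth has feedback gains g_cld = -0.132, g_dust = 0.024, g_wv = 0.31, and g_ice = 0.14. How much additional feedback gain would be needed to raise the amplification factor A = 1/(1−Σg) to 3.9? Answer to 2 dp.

0.40

Current total gain = 0.342.
Target gain for A = 3.9: g* = 1 − 1/3.9 = 0.7436.
Additional gain needed = 0.7436 − 0.342 = 0.40.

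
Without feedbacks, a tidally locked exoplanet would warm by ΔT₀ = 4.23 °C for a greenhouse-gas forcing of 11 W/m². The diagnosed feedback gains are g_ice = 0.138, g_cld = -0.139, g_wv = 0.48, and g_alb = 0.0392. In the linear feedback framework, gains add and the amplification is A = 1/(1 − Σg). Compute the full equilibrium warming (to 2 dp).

Total gain g = 0.138 − 0.139 + 0.48 + 0.0392 = 0.5182.
Amplification A = 1/(1 − 0.5182) = 2.076.
ΔT = 4.23 × 2.076 = 8.78 °C.

8.78 °C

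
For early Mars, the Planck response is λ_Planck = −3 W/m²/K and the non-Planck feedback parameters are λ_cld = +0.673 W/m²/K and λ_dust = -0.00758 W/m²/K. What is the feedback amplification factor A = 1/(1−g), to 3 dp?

Convert to gains: g_cld = 0.673/3 = 0.2243; g_dust = -0.00758/3 = -0.002527.
Total gain g = 0.221773.
A = 1/(1 − 0.221773) = 1.285.

1.285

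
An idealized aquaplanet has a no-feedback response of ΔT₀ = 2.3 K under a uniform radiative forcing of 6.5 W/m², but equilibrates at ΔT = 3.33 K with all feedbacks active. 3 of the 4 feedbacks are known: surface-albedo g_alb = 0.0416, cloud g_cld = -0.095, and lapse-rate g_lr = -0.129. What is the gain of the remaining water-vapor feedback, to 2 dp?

0.49

Amplification A = ΔT/ΔT₀ = 3.33/2.3 = 1.448.
Total gain g = 1 − 1/A = 1 − 1/1.448 = 0.3094.
Known gains sum to 0.0416 − 0.095 − 0.129 = -0.1824.
g_wv = 0.3094 + 0.1824 = 0.49.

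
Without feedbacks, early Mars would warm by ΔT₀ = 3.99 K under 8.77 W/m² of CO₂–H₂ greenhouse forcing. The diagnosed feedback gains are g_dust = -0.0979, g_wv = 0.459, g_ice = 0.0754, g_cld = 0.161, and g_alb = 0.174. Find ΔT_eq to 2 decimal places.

17.46 K

Total gain g = -0.0979 + 0.459 + 0.0754 + 0.161 + 0.174 = 0.7715.
Amplification A = 1/(1 − 0.7715) = 4.376.
ΔT = 3.99 × 4.376 = 17.46 K.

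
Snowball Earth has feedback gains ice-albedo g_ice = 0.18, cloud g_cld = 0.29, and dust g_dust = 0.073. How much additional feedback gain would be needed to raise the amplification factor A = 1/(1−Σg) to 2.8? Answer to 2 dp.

0.10

Current total gain = 0.543.
Target gain for A = 2.8: g* = 1 − 1/2.8 = 0.6429.
Additional gain needed = 0.6429 − 0.543 = 0.10.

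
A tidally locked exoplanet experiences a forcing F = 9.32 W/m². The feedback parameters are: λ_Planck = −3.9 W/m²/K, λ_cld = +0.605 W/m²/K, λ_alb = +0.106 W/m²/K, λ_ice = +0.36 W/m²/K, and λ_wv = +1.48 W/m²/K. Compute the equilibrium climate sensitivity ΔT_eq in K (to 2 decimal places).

6.91 K

Net feedback parameter λ = (−3.9) + (+0.605) + (+0.106) + (+0.36) + (+1.48) = -1.349 W/m²/K.
ΔT = −F/λ = −9.32/(-1.349) = 6.91 K.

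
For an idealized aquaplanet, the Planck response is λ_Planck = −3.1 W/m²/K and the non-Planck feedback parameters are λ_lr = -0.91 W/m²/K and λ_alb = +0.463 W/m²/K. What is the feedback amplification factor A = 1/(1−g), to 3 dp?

0.874

Convert to gains: g_lr = -0.91/3.1 = -0.2935; g_alb = 0.463/3.1 = 0.1494.
Total gain g = -0.1441.
A = 1/(1 + 0.1441) = 0.874.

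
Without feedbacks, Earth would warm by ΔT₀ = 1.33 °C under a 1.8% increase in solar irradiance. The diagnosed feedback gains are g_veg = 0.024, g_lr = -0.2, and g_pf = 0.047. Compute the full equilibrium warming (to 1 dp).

Total gain g = 0.024 − 0.2 + 0.047 = -0.129.
Amplification A = 1/(1 + 0.129) = 0.8857.
ΔT = 1.33 × 0.8857 = 1.2 °C.

1.2 °C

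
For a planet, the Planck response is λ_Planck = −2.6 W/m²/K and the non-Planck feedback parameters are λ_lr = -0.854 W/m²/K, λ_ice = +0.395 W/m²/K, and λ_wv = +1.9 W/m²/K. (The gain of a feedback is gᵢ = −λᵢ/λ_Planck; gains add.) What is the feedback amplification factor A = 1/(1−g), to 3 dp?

2.243

Convert to gains: g_lr = -0.854/2.6 = -0.3285; g_ice = 0.395/2.6 = 0.1519; g_wv = 1.9/2.6 = 0.7308.
Total gain g = 0.5542.
A = 1/(1 − 0.5542) = 2.243.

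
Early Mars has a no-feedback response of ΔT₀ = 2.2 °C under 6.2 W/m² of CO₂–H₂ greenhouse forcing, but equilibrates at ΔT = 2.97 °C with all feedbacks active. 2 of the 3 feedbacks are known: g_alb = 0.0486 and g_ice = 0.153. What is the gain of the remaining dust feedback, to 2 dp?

0.06

Amplification A = ΔT/ΔT₀ = 2.97/2.2 = 1.35.
Total gain g = 1 − 1/A = 1 − 1/1.35 = 0.2593.
Known gains sum to 0.0486 + 0.153 = 0.2016.
g_dust = 0.2593 − 0.2016 = 0.06.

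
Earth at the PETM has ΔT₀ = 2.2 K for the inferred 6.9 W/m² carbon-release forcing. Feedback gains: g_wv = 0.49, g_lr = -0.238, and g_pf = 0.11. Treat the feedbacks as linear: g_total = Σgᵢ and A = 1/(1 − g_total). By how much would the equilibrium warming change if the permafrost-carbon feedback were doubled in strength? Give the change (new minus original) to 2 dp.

Original: g = 0.362, ΔT = 2.2/(1−0.362) = 3.4483 K.
With doubled permafrost-carbon: g' = 0.472, ΔT' = 2.2/(1−0.472) = 4.1667 K.
Change = 4.1667 − 3.4483 = 0.72 K.

0.72 K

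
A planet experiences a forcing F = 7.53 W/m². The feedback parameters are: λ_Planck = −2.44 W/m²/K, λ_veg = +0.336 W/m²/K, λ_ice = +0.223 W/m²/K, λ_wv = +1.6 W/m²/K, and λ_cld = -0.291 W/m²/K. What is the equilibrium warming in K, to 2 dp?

13.16 K

Net feedback parameter λ = (−2.44) + (+0.336) + (+0.223) + (+1.6) + (-0.291) = -0.572 W/m²/K.
ΔT = −F/λ = −7.53/(-0.572) = 13.16 K.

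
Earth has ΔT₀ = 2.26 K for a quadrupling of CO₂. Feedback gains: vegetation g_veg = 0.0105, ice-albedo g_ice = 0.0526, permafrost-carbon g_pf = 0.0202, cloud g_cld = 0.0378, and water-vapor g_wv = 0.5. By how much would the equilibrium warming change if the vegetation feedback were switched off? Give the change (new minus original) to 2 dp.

-0.16 K

Original: g = 0.6211, ΔT = 2.26/(1−0.6211) = 5.9646 K.
Without vegetation: g' = 0.6106, ΔT' = 2.26/(1−0.6106) = 5.8038 K.
Change = 5.8038 − 5.9646 = -0.16 K.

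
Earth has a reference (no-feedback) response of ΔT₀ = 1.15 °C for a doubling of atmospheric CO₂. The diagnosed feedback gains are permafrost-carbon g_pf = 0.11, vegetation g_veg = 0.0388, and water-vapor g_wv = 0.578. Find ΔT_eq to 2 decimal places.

Total gain g = 0.11 + 0.0388 + 0.578 = 0.7268.
Amplification A = 1/(1 − 0.7268) = 3.66.
ΔT = 1.15 × 3.66 = 4.21 °C.

4.21 °C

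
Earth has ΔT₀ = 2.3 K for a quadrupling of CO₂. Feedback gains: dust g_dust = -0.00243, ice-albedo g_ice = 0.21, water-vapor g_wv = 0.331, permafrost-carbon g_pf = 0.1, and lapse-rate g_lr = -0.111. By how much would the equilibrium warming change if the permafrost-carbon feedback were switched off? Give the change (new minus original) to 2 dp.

Original: g = 0.52757, ΔT = 2.3/(1−0.52757) = 4.8684 K.
Without permafrost-carbon: g' = 0.42757, ΔT' = 2.3/(1−0.42757) = 4.0180 K.
Change = 4.0180 − 4.8684 = -0.85 K.

-0.85 K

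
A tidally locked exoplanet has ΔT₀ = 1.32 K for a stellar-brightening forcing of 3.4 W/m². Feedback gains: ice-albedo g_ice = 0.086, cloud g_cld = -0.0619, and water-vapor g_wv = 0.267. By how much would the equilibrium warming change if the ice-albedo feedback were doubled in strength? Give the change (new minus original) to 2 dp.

0.26 K

Original: g = 0.2911, ΔT = 1.32/(1−0.2911) = 1.8620 K.
With doubled ice-albedo: g' = 0.3771, ΔT' = 1.32/(1−0.3771) = 2.1191 K.
Change = 2.1191 − 1.8620 = 0.26 K.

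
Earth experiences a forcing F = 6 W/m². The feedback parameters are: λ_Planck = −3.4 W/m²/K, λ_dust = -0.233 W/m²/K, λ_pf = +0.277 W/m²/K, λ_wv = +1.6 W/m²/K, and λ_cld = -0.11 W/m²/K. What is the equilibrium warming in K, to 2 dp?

Net feedback parameter λ = (−3.4) + (-0.233) + (+0.277) + (+1.6) + (-0.11) = -1.866 W/m²/K.
ΔT = −F/λ = −6/(-1.866) = 3.22 K.

3.22 K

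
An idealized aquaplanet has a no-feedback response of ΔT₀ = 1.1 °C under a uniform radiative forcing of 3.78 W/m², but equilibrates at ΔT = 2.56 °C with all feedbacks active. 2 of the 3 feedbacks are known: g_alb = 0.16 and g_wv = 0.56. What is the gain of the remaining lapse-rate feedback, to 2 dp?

Amplification A = ΔT/ΔT₀ = 2.56/1.1 = 2.327.
Total gain g = 1 − 1/A = 1 − 1/2.327 = 0.5703.
Known gains sum to 0.16 + 0.56 = 0.72.
g_lr = 0.5703 − 0.72 = -0.15.

-0.15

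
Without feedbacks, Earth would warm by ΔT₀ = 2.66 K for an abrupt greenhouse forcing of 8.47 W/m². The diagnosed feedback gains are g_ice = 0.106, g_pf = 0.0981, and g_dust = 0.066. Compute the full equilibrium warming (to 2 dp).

Total gain g = 0.106 + 0.0981 + 0.066 = 0.2701.
Amplification A = 1/(1 − 0.2701) = 1.37.
ΔT = 2.66 × 1.37 = 3.64 K.

3.64 K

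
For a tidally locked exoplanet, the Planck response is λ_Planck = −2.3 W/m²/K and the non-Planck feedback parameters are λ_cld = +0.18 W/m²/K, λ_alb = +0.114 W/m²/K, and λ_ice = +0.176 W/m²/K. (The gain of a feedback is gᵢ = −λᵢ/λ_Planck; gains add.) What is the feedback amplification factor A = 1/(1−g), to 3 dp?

1.257

Convert to gains: g_cld = 0.18/2.3 = 0.07826; g_alb = 0.114/2.3 = 0.04957; g_ice = 0.176/2.3 = 0.07652.
Total gain g = 0.20435.
A = 1/(1 − 0.20435) = 1.257.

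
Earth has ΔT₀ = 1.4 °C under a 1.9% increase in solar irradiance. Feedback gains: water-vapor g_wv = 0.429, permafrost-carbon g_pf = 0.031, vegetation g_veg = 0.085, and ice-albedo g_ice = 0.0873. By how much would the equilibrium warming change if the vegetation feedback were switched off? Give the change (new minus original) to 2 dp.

Original: g = 0.6323, ΔT = 1.4/(1−0.6323) = 3.8075 °C.
Without vegetation: g' = 0.5473, ΔT' = 1.4/(1−0.5473) = 3.0926 °C.
Change = 3.0926 − 3.8075 = -0.71 °C.

-0.71 °C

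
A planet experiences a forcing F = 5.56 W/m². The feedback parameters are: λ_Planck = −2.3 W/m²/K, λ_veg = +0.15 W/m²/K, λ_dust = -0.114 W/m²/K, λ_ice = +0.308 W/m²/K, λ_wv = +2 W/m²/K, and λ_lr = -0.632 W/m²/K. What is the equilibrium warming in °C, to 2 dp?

9.46 °C

Net feedback parameter λ = (−2.3) + (+0.15) + (-0.114) + (+0.308) + (+2) + (-0.632) = -0.588 W/m²/K.
ΔT = −F/λ = −5.56/(-0.588) = 9.46 °C.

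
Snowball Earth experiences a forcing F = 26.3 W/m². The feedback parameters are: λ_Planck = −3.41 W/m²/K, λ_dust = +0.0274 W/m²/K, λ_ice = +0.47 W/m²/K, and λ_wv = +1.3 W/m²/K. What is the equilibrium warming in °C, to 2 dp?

Net feedback parameter λ = (−3.41) + (+0.0274) + (+0.47) + (+1.3) = -1.6126 W/m²/K.
ΔT = −F/λ = −26.3/(-1.6126) = 16.31 °C.

16.31 °C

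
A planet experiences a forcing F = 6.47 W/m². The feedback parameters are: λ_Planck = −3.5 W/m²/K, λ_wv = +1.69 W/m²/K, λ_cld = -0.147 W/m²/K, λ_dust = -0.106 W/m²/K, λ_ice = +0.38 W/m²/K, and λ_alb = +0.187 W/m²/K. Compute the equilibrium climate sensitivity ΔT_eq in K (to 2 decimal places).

Net feedback parameter λ = (−3.5) + (+1.69) + (-0.147) + (-0.106) + (+0.38) + (+0.187) = -1.496 W/m²/K.
ΔT = −F/λ = −6.47/(-1.496) = 4.32 K.

4.32 K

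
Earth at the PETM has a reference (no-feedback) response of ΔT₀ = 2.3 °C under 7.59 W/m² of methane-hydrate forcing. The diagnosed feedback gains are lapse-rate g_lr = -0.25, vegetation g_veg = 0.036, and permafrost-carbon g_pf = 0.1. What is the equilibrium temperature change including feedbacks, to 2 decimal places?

Total gain g = -0.25 + 0.036 + 0.1 = -0.114.
Amplification A = 1/(1 + 0.114) = 0.8977.
ΔT = 2.3 × 0.8977 = 2.06 °C.

2.06 °C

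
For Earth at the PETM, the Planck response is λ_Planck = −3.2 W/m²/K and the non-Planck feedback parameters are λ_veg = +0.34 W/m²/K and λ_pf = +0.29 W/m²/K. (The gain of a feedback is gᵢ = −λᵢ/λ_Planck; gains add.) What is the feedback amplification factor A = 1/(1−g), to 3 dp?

1.245

Convert to gains: g_veg = 0.34/3.2 = 0.1062; g_pf = 0.29/3.2 = 0.09062.
Total gain g = 0.19682.
A = 1/(1 − 0.19682) = 1.245.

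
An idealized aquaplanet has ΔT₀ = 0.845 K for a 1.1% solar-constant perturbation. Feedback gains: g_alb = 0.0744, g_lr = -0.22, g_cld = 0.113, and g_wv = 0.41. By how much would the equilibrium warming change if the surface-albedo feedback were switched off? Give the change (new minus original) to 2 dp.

-0.14 K

Original: g = 0.3774, ΔT = 0.845/(1−0.3774) = 1.3572 K.
Without surface-albedo: g' = 0.303, ΔT' = 0.845/(1−0.303) = 1.2123 K.
Change = 1.2123 − 1.3572 = -0.14 K.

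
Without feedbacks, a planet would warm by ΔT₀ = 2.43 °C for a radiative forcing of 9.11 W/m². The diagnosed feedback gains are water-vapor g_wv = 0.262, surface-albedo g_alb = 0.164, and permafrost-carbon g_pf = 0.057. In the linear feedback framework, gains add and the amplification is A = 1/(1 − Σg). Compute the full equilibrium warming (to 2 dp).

4.70 °C

Total gain g = 0.262 + 0.164 + 0.057 = 0.483.
Amplification A = 1/(1 − 0.483) = 1.934.
ΔT = 2.43 × 1.934 = 4.70 °C.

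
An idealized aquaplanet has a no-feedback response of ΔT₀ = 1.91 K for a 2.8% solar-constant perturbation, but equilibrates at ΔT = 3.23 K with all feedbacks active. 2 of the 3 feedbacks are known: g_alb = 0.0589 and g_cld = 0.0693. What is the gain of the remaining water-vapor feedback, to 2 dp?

0.28

Amplification A = ΔT/ΔT₀ = 3.23/1.91 = 1.691.
Total gain g = 1 − 1/A = 1 − 1/1.691 = 0.4086.
Known gains sum to 0.0589 + 0.0693 = 0.1282.
g_wv = 0.4086 − 0.1282 = 0.28.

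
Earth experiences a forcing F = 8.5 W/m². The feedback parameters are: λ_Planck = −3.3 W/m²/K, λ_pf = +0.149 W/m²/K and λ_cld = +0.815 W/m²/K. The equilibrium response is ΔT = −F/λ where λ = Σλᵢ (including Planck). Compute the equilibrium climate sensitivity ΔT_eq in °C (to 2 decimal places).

3.64 °C

Net feedback parameter λ = (−3.3) + (+0.149) + (+0.815) = -2.336 W/m²/K.
ΔT = −F/λ = −8.5/(-2.336) = 3.64 °C.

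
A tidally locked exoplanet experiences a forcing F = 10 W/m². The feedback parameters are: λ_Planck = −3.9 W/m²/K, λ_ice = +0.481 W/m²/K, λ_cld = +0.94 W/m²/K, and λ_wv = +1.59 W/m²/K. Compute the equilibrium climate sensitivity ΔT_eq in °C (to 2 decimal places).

Net feedback parameter λ = (−3.9) + (+0.481) + (+0.94) + (+1.59) = -0.889 W/m²/K.
ΔT = −F/λ = −10/(-0.889) = 11.25 °C.

11.25 °C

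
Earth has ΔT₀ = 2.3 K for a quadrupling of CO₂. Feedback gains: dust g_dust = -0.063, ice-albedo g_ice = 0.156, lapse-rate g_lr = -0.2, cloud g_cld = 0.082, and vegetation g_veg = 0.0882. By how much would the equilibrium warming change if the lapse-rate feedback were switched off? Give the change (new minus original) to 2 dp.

Original: g = 0.0632, ΔT = 2.3/(1−0.0632) = 2.4552 K.
Without lapse-rate: g' = 0.2632, ΔT' = 2.3/(1−0.2632) = 3.1216 K.
Change = 3.1216 − 2.4552 = 0.67 K.

0.67 K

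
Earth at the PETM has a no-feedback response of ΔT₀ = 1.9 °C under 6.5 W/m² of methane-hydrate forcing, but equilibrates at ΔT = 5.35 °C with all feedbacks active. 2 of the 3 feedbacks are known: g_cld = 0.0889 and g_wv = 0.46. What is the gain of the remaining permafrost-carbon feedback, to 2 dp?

Amplification A = ΔT/ΔT₀ = 5.35/1.9 = 2.816.
Total gain g = 1 − 1/A = 1 − 1/2.816 = 0.6449.
Known gains sum to 0.0889 + 0.46 = 0.5489.
g_pf = 0.6449 − 0.5489 = 0.10.

0.10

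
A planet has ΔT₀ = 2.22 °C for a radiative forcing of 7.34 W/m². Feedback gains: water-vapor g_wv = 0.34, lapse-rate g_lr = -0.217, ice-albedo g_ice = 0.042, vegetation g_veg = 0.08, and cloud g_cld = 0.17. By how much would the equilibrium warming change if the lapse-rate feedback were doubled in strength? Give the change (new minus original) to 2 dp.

Original: g = 0.415, ΔT = 2.22/(1−0.415) = 3.7949 °C.
With doubled lapse-rate: g' = 0.198, ΔT' = 2.22/(1−0.198) = 2.7681 °C.
Change = 2.7681 − 3.7949 = -1.03 °C.

-1.03 °C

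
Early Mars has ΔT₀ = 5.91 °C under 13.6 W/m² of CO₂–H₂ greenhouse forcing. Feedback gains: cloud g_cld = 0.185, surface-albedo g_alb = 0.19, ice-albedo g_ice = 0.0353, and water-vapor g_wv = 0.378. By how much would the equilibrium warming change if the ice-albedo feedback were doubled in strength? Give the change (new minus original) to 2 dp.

5.59 °C

Original: g = 0.7883, ΔT = 5.91/(1−0.7883) = 27.9169 °C.
With doubled ice-albedo: g' = 0.8236, ΔT' = 5.91/(1−0.8236) = 33.5034 °C.
Change = 33.5034 − 27.9169 = 5.59 °C.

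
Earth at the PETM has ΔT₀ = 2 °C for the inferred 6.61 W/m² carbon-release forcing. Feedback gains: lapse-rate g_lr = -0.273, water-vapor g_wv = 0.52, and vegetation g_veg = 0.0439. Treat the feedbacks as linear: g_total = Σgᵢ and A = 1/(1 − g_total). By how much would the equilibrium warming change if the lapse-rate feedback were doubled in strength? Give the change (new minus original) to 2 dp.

-0.78 °C

Original: g = 0.2909, ΔT = 2/(1−0.2909) = 2.8205 °C.
With doubled lapse-rate: g' = 0.0179, ΔT' = 2/(1−0.0179) = 2.0365 °C.
Change = 2.0365 − 2.8205 = -0.78 °C.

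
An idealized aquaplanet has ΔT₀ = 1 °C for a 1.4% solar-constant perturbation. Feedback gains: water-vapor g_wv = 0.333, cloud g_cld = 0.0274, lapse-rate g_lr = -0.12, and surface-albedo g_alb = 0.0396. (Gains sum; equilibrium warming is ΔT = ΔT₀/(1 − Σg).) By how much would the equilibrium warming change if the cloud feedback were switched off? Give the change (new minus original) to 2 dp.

-0.05 °C

Original: g = 0.28, ΔT = 1/(1−0.28) = 1.3889 °C.
Without cloud: g' = 0.2526, ΔT' = 1/(1−0.2526) = 1.3380 °C.
Change = 1.3380 − 1.3889 = -0.05 °C.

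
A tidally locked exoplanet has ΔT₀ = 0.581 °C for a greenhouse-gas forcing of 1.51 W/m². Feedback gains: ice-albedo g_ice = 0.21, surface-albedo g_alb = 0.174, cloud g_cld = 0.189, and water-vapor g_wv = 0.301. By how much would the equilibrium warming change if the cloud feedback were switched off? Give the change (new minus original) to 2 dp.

-2.77 °C

Original: g = 0.874, ΔT = 0.581/(1−0.874) = 4.6111 °C.
Without cloud: g' = 0.685, ΔT' = 0.581/(1−0.685) = 1.8444 °C.
Change = 1.8444 − 4.6111 = -2.77 °C.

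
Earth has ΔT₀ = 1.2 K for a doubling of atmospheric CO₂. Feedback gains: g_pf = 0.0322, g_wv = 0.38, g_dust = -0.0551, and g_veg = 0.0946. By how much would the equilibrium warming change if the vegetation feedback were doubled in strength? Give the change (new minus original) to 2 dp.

0.46 K

Original: g = 0.4517, ΔT = 1.2/(1−0.4517) = 2.1886 K.
With doubled vegetation: g' = 0.5463, ΔT' = 1.2/(1−0.5463) = 2.6449 K.
Change = 2.6449 − 2.1886 = 0.46 K.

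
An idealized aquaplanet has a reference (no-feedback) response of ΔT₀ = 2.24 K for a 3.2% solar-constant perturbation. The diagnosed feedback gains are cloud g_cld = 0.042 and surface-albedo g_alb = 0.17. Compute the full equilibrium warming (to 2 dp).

2.84 K

Total gain g = 0.042 + 0.17 = 0.212.
Amplification A = 1/(1 − 0.212) = 1.269.
ΔT = 2.24 × 1.269 = 2.84 K.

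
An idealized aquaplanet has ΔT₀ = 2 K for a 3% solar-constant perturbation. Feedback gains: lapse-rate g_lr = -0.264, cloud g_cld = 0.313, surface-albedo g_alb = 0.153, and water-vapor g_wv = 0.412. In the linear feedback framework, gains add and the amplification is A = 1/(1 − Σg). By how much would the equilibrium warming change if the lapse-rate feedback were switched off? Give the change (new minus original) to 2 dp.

11.21 K

Original: g = 0.614, ΔT = 2/(1−0.614) = 5.1813 K.
Without lapse-rate: g' = 0.878, ΔT' = 2/(1−0.878) = 16.3934 K.
Change = 16.3934 − 5.1813 = 11.21 K.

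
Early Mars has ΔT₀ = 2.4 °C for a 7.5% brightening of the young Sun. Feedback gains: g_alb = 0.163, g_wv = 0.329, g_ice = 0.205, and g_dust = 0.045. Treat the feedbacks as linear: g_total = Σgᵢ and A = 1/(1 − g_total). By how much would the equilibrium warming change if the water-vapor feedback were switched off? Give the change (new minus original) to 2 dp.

Original: g = 0.742, ΔT = 2.4/(1−0.742) = 9.3023 °C.
Without water-vapor: g' = 0.413, ΔT' = 2.4/(1−0.413) = 4.0886 °C.
Change = 4.0886 − 9.3023 = -5.21 °C.

-5.21 °C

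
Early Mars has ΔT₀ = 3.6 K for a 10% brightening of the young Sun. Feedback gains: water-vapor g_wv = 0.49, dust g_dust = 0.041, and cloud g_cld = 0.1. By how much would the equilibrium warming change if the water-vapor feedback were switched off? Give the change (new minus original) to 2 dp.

-5.57 K

Original: g = 0.631, ΔT = 3.6/(1−0.631) = 9.7561 K.
Without water-vapor: g' = 0.141, ΔT' = 3.6/(1−0.141) = 4.1909 K.
Change = 4.1909 − 9.7561 = -5.57 K.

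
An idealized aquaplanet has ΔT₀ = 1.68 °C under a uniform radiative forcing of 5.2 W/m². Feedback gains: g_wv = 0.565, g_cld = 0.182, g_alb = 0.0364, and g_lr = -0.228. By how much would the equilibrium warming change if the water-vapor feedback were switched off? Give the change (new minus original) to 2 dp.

-2.11 °C

Original: g = 0.5554, ΔT = 1.68/(1−0.5554) = 3.7787 °C.
Without water-vapor: g' = -0.0096, ΔT' = 1.68/(1+0.0096) = 1.6640 °C.
Change = 1.6640 − 3.7787 = -2.11 °C.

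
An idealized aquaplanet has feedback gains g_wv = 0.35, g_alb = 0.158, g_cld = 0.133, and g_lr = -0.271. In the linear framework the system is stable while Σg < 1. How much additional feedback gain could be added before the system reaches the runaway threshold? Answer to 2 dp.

0.63

Current total gain = 0.35 + 0.158 + 0.133 − 0.271 = 0.37.
Margin to runaway = 1 − 0.37 = 0.63.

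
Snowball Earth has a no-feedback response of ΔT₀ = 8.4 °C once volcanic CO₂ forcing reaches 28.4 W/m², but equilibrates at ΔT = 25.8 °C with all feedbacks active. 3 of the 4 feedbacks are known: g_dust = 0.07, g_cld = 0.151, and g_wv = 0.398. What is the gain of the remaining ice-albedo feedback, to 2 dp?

0.06

Amplification A = ΔT/ΔT₀ = 25.8/8.4 = 3.071.
Total gain g = 1 − 1/A = 1 − 1/3.071 = 0.6744.
Known gains sum to 0.07 + 0.151 + 0.398 = 0.619.
g_ice = 0.6744 − 0.619 = 0.06.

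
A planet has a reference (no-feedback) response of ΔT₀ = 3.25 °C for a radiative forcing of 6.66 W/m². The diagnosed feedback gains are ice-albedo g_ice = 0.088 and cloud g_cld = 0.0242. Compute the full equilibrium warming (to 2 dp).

3.66 °C

Total gain g = 0.088 + 0.0242 = 0.1122.
Amplification A = 1/(1 − 0.1122) = 1.126.
ΔT = 3.25 × 1.126 = 3.66 °C.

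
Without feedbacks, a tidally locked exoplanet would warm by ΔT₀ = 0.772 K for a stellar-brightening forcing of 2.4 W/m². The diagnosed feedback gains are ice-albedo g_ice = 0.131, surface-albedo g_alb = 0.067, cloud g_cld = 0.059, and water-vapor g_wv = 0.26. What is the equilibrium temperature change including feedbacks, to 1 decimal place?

1.6 K

Total gain g = 0.131 + 0.067 + 0.059 + 0.26 = 0.517.
Amplification A = 1/(1 − 0.517) = 2.07.
ΔT = 0.772 × 2.07 = 1.6 K.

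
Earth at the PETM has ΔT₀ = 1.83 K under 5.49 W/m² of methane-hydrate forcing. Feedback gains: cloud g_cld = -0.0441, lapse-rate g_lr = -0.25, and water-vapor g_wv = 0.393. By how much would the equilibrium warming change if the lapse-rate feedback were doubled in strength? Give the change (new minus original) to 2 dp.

-0.44 K

Original: g = 0.0989, ΔT = 1.83/(1−0.0989) = 2.0309 K.
With doubled lapse-rate: g' = -0.1511, ΔT' = 1.83/(1+0.1511) = 1.5898 K.
Change = 1.5898 − 2.0309 = -0.44 K.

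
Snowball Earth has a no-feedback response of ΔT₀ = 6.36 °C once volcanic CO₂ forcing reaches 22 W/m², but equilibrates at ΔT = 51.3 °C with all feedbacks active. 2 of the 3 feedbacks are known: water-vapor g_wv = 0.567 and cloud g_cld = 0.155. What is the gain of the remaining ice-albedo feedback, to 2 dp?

Amplification A = ΔT/ΔT₀ = 51.3/6.36 = 8.066.
Total gain g = 1 − 1/A = 1 − 1/8.066 = 0.876.
Known gains sum to 0.567 + 0.155 = 0.722.
g_ice = 0.876 − 0.722 = 0.15.

0.15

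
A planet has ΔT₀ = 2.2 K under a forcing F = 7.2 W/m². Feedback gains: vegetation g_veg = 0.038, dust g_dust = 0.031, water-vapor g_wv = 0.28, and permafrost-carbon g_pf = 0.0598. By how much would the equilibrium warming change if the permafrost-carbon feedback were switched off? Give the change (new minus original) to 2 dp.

-0.34 K

Original: g = 0.4088, ΔT = 2.2/(1−0.4088) = 3.7212 K.
Without permafrost-carbon: g' = 0.349, ΔT' = 2.2/(1−0.349) = 3.3794 K.
Change = 3.3794 − 3.7212 = -0.34 K.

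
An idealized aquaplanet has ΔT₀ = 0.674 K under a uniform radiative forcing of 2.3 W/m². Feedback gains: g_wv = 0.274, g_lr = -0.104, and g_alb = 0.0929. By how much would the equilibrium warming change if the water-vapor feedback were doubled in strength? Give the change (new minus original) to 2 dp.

0.54 K

Original: g = 0.2629, ΔT = 0.674/(1−0.2629) = 0.9144 K.
With doubled water-vapor: g' = 0.5369, ΔT' = 0.674/(1−0.5369) = 1.4554 K.
Change = 1.4554 − 0.9144 = 0.54 K.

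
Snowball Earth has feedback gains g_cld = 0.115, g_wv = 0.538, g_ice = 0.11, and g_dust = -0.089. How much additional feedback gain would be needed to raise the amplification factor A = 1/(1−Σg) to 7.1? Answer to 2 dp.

0.19

Current total gain = 0.674.
Target gain for A = 7.1: g* = 1 − 1/7.1 = 0.8592.
Additional gain needed = 0.8592 − 0.674 = 0.19.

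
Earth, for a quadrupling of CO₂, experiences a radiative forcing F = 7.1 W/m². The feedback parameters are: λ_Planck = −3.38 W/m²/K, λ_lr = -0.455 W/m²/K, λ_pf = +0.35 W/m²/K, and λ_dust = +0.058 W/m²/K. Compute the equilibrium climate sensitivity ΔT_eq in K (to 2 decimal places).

2.07 K

Net feedback parameter λ = (−3.38) + (-0.455) + (+0.35) + (+0.058) = -3.427 W/m²/K.
ΔT = −F/λ = −7.1/(-3.427) = 2.07 K.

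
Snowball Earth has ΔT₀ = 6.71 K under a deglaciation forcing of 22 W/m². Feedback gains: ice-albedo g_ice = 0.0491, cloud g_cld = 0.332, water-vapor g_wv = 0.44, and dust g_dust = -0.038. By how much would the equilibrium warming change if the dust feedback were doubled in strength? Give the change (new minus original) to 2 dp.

Original: g = 0.7831, ΔT = 6.71/(1−0.7831) = 30.9359 K.
With doubled dust: g' = 0.7451, ΔT' = 6.71/(1−0.7451) = 26.3240 K.
Change = 26.3240 − 30.9359 = -4.61 K.

-4.61 K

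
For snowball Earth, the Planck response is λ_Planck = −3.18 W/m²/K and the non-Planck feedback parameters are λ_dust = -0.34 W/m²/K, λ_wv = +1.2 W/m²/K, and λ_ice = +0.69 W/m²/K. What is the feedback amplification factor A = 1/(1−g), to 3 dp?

1.951

Convert to gains: g_dust = -0.34/3.18 = -0.1069; g_wv = 1.2/3.18 = 0.3774; g_ice = 0.69/3.18 = 0.217.
Total gain g = 0.4875.
A = 1/(1 − 0.4875) = 1.951.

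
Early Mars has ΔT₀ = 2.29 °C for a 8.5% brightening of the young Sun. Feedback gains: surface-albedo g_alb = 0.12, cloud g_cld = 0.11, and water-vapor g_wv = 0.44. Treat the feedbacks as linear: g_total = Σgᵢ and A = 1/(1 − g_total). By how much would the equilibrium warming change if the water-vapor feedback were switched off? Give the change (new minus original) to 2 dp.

Original: g = 0.67, ΔT = 2.29/(1−0.67) = 6.9394 °C.
Without water-vapor: g' = 0.23, ΔT' = 2.29/(1−0.23) = 2.9740 °C.
Change = 2.9740 − 6.9394 = -3.97 °C.

-3.97 °C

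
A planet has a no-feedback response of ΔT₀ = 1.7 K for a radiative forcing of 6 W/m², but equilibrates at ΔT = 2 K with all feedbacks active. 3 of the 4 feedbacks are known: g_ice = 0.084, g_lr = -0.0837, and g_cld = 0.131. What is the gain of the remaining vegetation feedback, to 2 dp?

0.02

Amplification A = ΔT/ΔT₀ = 2/1.7 = 1.176.
Total gain g = 1 − 1/A = 1 − 1/1.176 = 0.1497.
Known gains sum to 0.084 − 0.0837 + 0.131 = 0.1313.
g_veg = 0.1497 − 0.1313 = 0.02.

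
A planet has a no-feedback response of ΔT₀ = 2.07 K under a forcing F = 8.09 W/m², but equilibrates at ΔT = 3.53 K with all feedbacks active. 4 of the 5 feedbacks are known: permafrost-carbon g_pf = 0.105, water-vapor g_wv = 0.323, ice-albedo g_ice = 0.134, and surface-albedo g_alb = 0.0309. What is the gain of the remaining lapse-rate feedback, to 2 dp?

Amplification A = ΔT/ΔT₀ = 3.53/2.07 = 1.705.
Total gain g = 1 − 1/A = 1 − 1/1.705 = 0.4135.
Known gains sum to 0.105 + 0.323 + 0.134 + 0.0309 = 0.5929.
g_lr = 0.4135 − 0.5929 = -0.18.

-0.18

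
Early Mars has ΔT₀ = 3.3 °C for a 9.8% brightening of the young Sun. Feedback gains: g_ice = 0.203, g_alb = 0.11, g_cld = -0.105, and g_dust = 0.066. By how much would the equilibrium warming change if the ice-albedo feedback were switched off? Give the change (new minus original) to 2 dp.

-0.99 °C

Original: g = 0.274, ΔT = 3.3/(1−0.274) = 4.5455 °C.
Without ice-albedo: g' = 0.071, ΔT' = 3.3/(1−0.071) = 3.5522 °C.
Change = 3.5522 − 4.5455 = -0.99 °C.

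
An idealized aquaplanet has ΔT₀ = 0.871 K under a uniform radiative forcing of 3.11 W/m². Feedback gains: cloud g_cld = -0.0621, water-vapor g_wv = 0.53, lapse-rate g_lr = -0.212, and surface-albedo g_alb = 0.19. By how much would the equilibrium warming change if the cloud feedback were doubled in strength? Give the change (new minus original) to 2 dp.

-0.16 K

Original: g = 0.4459, ΔT = 0.871/(1−0.4459) = 1.5719 K.
With doubled cloud: g' = 0.3838, ΔT' = 0.871/(1−0.3838) = 1.4135 K.
Change = 1.4135 − 1.5719 = -0.16 K.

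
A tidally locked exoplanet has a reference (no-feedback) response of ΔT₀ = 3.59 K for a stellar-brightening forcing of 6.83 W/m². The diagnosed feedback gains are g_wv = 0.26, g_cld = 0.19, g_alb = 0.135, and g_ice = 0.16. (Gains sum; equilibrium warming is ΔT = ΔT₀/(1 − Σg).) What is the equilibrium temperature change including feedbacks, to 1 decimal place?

14.1 K

Total gain g = 0.26 + 0.19 + 0.135 + 0.16 = 0.745.
Amplification A = 1/(1 − 0.745) = 3.922.
ΔT = 3.59 × 3.922 = 14.1 K.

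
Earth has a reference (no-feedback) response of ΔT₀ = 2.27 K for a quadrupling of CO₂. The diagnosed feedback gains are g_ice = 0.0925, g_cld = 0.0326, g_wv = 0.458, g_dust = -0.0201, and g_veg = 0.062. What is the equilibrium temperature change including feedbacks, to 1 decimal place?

Total gain g = 0.0925 + 0.0326 + 0.458 − 0.0201 + 0.062 = 0.625.
Amplification A = 1/(1 − 0.625) = 2.667.
ΔT = 2.27 × 2.667 = 6.1 K.

6.1 K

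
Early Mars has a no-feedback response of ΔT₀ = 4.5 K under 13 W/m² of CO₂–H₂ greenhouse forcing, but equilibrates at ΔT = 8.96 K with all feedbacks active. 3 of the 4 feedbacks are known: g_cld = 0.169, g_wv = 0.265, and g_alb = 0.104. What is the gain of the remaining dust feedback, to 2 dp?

-0.04

Amplification A = ΔT/ΔT₀ = 8.96/4.5 = 1.991.
Total gain g = 1 − 1/A = 1 − 1/1.991 = 0.4977.
Known gains sum to 0.169 + 0.265 + 0.104 = 0.538.
g_dust = 0.4977 − 0.538 = -0.04.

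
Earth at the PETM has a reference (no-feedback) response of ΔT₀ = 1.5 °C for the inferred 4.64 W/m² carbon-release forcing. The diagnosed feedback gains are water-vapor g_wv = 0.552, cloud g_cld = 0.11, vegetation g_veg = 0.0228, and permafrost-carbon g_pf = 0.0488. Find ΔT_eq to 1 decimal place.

5.6 °C

Total gain g = 0.552 + 0.11 + 0.0228 + 0.0488 = 0.7336.
Amplification A = 1/(1 − 0.7336) = 3.754.
ΔT = 1.5 × 3.754 = 5.6 °C.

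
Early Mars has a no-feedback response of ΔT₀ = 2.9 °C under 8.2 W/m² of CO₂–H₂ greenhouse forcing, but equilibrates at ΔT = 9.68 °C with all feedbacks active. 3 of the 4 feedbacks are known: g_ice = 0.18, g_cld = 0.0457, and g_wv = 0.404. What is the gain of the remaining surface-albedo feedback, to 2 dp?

Amplification A = ΔT/ΔT₀ = 9.68/2.9 = 3.338.
Total gain g = 1 − 1/A = 1 − 1/3.338 = 0.7004.
Known gains sum to 0.18 + 0.0457 + 0.404 = 0.6297.
g_alb = 0.7004 − 0.6297 = 0.07.

0.07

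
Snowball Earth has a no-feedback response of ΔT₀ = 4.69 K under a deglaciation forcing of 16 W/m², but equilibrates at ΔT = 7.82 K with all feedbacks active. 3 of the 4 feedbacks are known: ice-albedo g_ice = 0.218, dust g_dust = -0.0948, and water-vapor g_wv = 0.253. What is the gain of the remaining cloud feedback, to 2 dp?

0.02

Amplification A = ΔT/ΔT₀ = 7.82/4.69 = 1.667.
Total gain g = 1 − 1/A = 1 − 1/1.667 = 0.4001.
Known gains sum to 0.218 − 0.0948 + 0.253 = 0.3762.
g_cld = 0.4001 − 0.3762 = 0.02.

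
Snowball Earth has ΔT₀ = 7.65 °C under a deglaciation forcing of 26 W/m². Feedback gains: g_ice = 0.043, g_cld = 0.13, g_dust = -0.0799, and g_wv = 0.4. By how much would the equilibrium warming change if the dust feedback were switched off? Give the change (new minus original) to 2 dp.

Original: g = 0.4931, ΔT = 7.65/(1−0.4931) = 15.0917 °C.
Without dust: g' = 0.573, ΔT' = 7.65/(1−0.573) = 17.9157 °C.
Change = 17.9157 − 15.0917 = 2.82 °C.

2.82 °C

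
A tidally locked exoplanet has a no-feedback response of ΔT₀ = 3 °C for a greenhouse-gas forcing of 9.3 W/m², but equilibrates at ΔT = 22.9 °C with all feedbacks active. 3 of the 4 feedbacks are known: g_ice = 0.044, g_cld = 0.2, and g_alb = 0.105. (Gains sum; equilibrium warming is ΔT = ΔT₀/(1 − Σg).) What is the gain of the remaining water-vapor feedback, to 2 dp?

Amplification A = ΔT/ΔT₀ = 22.9/3 = 7.633.
Total gain g = 1 − 1/A = 1 − 1/7.633 = 0.869.
Known gains sum to 0.044 + 0.2 + 0.105 = 0.349.
g_wv = 0.869 − 0.349 = 0.52.

0.52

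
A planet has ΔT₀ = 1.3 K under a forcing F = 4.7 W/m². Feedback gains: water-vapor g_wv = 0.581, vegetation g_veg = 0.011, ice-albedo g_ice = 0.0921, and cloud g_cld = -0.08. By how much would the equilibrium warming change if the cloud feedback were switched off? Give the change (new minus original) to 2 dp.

0.83 K

Original: g = 0.6041, ΔT = 1.3/(1−0.6041) = 3.2837 K.
Without cloud: g' = 0.6841, ΔT' = 1.3/(1−0.6841) = 4.1152 K.
Change = 4.1152 − 3.2837 = 0.83 K.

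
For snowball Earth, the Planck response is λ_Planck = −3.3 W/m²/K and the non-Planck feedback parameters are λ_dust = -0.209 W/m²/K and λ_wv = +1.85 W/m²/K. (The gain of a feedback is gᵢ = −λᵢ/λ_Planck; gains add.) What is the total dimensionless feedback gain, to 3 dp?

0.497

Convert to gains: g_dust = -0.209/3.3 = -0.06333; g_wv = 1.85/3.3 = 0.5606.
Total gain g = 0.49727.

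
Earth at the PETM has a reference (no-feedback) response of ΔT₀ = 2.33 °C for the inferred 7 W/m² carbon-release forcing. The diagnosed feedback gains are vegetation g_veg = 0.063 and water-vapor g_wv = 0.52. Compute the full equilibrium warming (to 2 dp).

Total gain g = 0.063 + 0.52 = 0.583.
Amplification A = 1/(1 − 0.583) = 2.398.
ΔT = 2.33 × 2.398 = 5.59 °C.

5.59 °C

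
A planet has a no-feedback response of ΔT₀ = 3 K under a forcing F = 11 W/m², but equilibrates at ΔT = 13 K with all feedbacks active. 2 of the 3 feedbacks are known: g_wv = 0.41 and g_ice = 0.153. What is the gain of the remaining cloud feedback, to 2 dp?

0.21

Amplification A = ΔT/ΔT₀ = 13/3 = 4.333.
Total gain g = 1 − 1/A = 1 − 1/4.333 = 0.7692.
Known gains sum to 0.41 + 0.153 = 0.563.
g_cld = 0.7692 − 0.563 = 0.21.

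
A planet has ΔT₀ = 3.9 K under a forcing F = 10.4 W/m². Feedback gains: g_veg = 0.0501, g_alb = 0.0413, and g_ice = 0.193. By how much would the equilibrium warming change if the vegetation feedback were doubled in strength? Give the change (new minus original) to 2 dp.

Original: g = 0.2844, ΔT = 3.9/(1−0.2844) = 5.4500 K.
With doubled vegetation: g' = 0.3345, ΔT' = 3.9/(1−0.3345) = 5.8603 K.
Change = 5.8603 − 5.4500 = 0.41 K.

0.41 K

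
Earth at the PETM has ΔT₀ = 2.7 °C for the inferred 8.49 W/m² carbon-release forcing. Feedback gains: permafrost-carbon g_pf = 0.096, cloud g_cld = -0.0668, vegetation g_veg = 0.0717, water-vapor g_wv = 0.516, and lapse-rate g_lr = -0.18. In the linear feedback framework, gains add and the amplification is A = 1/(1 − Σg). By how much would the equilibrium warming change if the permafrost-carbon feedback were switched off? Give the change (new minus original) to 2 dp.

Original: g = 0.4369, ΔT = 2.7/(1−0.4369) = 4.7949 °C.
Without permafrost-carbon: g' = 0.3409, ΔT' = 2.7/(1−0.3409) = 4.0965 °C.
Change = 4.0965 − 4.7949 = -0.70 °C.

-0.70 °C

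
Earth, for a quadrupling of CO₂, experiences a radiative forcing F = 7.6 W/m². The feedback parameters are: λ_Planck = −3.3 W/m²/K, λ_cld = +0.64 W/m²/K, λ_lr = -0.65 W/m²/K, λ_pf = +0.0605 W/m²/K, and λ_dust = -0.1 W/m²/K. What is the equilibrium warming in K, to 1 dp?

Net feedback parameter λ = (−3.3) + (+0.64) + (-0.65) + (+0.0605) + (-0.1) = -3.3495 W/m²/K.
ΔT = −F/λ = −7.6/(-3.3495) = 2.3 K.

2.3 K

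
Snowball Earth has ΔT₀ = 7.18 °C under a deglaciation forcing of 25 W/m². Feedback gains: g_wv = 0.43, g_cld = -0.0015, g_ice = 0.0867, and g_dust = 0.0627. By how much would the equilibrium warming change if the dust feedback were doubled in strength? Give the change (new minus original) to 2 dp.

Original: g = 0.5779, ΔT = 7.18/(1−0.5779) = 17.0102 °C.
With doubled dust: g' = 0.6406, ΔT' = 7.18/(1−0.6406) = 19.9777 °C.
Change = 19.9777 − 17.0102 = 2.97 °C.

2.97 °C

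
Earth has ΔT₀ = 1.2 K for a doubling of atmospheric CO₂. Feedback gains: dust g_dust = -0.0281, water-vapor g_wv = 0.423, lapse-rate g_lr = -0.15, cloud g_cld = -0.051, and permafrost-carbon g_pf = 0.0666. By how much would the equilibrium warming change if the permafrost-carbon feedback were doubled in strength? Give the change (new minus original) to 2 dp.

0.16 K

Original: g = 0.2605, ΔT = 1.2/(1−0.2605) = 1.6227 K.
With doubled permafrost-carbon: g' = 0.3271, ΔT' = 1.2/(1−0.3271) = 1.7833 K.
Change = 1.7833 − 1.6227 = 0.16 K.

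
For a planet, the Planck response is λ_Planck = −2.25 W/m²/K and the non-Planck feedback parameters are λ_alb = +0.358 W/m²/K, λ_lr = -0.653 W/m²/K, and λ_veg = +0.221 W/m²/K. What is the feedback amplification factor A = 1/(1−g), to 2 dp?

Convert to gains: g_alb = 0.358/2.25 = 0.1591; g_lr = -0.653/2.25 = -0.2902; g_veg = 0.221/2.25 = 0.09822.
Total gain g = -0.03288.
A = 1/(1 + 0.03288) = 0.97.

0.97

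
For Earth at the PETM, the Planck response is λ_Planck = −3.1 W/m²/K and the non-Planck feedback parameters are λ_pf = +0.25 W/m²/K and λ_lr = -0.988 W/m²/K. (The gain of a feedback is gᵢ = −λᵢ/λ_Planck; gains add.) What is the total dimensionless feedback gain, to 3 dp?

Convert to gains: g_pf = 0.25/3.1 = 0.08065; g_lr = -0.988/3.1 = -0.3187.
Total gain g = -0.23805.

-0.238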